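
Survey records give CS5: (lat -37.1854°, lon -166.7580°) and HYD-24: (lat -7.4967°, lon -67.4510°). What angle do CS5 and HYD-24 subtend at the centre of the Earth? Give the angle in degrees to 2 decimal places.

Δφ = 29.6887°,  Δλ = 99.3070°
a = sin²(Δφ/2) + cos φ₁ cos φ₂ sin²(Δλ/2) = 0.524443
c = 2·arcsin(√a) = 1.619703 rad = 92.8021°

92.80°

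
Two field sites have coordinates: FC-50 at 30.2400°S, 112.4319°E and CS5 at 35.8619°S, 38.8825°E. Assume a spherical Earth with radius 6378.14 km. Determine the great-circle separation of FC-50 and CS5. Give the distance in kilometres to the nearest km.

6728 km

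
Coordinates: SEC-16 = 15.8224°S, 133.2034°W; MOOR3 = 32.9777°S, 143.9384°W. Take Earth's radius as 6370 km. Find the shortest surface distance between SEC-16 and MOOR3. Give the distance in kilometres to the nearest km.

Δφ = -17.1553°,  Δλ = -10.7350°
a = sin²(Δφ/2) + cos φ₁ cos φ₂ sin²(Δλ/2) = 0.029308
c = 2·arcsin(√a) = 0.344087 rad = 19.7147°
d = R·c = 6370 × 0.344087 = 2191.8 km

2192 km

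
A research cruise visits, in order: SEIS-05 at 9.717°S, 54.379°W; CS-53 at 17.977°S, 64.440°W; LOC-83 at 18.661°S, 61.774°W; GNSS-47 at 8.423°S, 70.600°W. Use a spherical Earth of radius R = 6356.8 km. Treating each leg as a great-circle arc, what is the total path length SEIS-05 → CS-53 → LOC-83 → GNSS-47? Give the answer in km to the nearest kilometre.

SEIS-05→CS-53: c = 0.223132 rad, d = 1418.40 km
CS-53→LOC-83: c = 0.045756 rad, d = 290.86 km
LOC-83→GNSS-47: c = 0.232990 rad, d = 1481.07 km
Total = 1418.40 + 290.86 + 1481.07 = 3190.34 km

3190 km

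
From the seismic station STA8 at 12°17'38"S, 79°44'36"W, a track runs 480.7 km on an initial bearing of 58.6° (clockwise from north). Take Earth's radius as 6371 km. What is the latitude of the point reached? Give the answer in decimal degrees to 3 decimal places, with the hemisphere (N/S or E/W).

10.017°S

STA8: φ = -12.29389°, λ = -79.74333°
δ = d/R = 480.7/6371 = 0.075451 rad
φ₂ = arcsin(sin φ₁ cos δ + cos φ₁ sin δ cos θ)
   = arcsin(-0.21293·0.99715 + 0.97707·0.07538·0.52101) = -10.01741°
λ₂ = λ₁ + atan2(sin θ sin δ cos φ₁, cos δ − sin φ₁ sin φ₂) = -75.99716°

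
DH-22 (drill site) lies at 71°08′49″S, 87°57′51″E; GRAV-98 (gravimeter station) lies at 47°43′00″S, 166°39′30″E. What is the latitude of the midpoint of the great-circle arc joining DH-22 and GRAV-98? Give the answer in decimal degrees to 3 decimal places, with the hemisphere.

DH-22: φ = -71.14694°, λ = +87.96417°
GRAV-98: φ = -47.71667°, λ = +166.65833°
Bx = cos φ₂ cos Δλ = 0.131899,  By = cos φ₂ sin Δλ = 0.659742
φₘ = atan2(sin φ₁ + sin φ₂, √((cos φ₁ + Bx)² + By²)) = -64.57799°
λₘ = λ₁ + atan2(By, cos φ₁ + Bx) = 143.36910°

64.578°S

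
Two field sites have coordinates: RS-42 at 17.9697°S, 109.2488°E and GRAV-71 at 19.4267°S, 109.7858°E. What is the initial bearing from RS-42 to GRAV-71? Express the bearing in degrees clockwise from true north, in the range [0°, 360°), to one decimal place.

Δλ = 0.5370°
y = sin Δλ · cos φ₂ = 0.008839
x = cos φ₁ sin φ₂ − sin φ₁ cos φ₂ cos Δλ = -0.025439
θ = atan2(y, x) = 160.8407° → 160.8407° (mod 360°)

160.8°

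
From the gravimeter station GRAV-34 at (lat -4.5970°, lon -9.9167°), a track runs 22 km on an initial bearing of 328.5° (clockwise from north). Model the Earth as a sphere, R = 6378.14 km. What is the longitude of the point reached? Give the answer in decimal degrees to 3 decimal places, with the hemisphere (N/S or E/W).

10.020°W

δ = d/R = 22/6378.14 = 0.003449 rad
φ₂ = arcsin(sin φ₁ cos δ + cos φ₁ sin δ cos θ)
   = arcsin(-0.08015·0.99999 + 0.99678·0.00345·0.85264) = -4.42849°
λ₂ = λ₁ + atan2(sin θ sin δ cos φ₁, cos δ − sin φ₁ sin φ₂) = -10.02027°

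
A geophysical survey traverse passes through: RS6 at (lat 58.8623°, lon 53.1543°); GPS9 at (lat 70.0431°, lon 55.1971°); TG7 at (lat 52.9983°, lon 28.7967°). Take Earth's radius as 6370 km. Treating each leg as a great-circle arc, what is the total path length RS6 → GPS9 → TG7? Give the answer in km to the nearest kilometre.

3562 km

RS6→GPS9: c = 0.195719 rad, d = 1246.73 km
GPS9→TG7: c = 0.363515 rad, d = 2315.59 km
Total = 1246.73 + 2315.59 = 3562.32 km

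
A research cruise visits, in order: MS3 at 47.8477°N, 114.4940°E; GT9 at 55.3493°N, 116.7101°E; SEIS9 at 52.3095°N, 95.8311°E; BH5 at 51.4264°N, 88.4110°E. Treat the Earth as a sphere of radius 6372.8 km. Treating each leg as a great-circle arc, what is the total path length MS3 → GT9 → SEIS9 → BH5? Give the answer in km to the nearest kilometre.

2773 km

MS3→GT9: c = 0.133096 rad, d = 848.19 km
GT9→SEIS9: c = 0.220600 rad, d = 1405.84 km
SEIS9→BH5: c = 0.081400 rad, d = 518.74 km
Total = 848.19 + 1405.84 + 518.74 = 2772.77 km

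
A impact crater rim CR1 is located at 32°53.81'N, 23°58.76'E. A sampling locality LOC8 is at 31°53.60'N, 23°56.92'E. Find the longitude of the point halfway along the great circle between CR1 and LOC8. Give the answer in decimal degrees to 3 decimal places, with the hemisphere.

23.964°E

CR1: φ = +32.89683°, λ = +23.97933°
LOC8: φ = +31.89333°, λ = +23.94867°
Bx = cos φ₂ cos Δλ = 0.849033,  By = cos φ₂ sin Δλ = -0.000454
φₘ = atan2(sin φ₁ + sin φ₂, √((cos φ₁ + Bx)² + By²)) = 32.39508°
λₘ = λ₁ + atan2(By, cos φ₁ + Bx) = 23.96391°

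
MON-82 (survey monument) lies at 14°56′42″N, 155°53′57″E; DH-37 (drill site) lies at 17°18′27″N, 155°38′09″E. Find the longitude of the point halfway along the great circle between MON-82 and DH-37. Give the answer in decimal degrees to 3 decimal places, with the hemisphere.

MON-82: φ = +14.94500°, λ = +155.89917°
DH-37: φ = +17.30750°, λ = +155.63583°
Bx = cos φ₂ cos Δλ = 0.954712,  By = cos φ₂ sin Δλ = -0.004388
φₘ = atan2(sin φ₁ + sin φ₂, √((cos φ₁ + Bx)² + By²)) = 16.12629°
λₘ = λ₁ + atan2(By, cos φ₁ + Bx) = 155.76828°

155.768°E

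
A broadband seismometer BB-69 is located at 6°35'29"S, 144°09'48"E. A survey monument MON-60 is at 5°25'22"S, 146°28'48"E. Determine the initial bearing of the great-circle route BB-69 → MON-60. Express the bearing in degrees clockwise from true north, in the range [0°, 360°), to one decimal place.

BB-69: φ = -6.59139°, λ = +144.16333°
MON-60: φ = -5.42278°, λ = +146.48000°
Δλ = 2.3167°
y = sin Δλ · cos φ₂ = 0.040242
x = cos φ₁ sin φ₂ − sin φ₁ cos φ₂ cos Δλ = 0.020301
θ = atan2(y, x) = 63.2297° → 63.2297° (mod 360°)

63.2°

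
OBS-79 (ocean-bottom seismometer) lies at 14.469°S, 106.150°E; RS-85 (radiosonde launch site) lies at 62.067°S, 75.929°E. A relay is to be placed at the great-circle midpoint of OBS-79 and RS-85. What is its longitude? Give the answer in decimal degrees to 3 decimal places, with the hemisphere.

Bx = cos φ₂ cos Δλ = 0.404773,  By = cos φ₂ sin Δλ = -0.235782
φₘ = atan2(sin φ₁ + sin φ₂, √((cos φ₁ + Bx)² + By²)) = -39.12889°
λₘ = λ₁ + atan2(By, cos φ₁ + Bx) = 96.40615°

96.406°E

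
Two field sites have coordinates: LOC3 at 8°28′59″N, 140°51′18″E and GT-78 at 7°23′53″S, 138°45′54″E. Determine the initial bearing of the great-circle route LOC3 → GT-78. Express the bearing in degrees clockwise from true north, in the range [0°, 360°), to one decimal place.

LOC3: φ = +8.48306°, λ = +140.85500°
GT-78: φ = -7.39806°, λ = +138.76500°
Δλ = -2.0900°
y = sin Δλ · cos φ₂ = -0.036166
x = cos φ₁ sin φ₂ − sin φ₁ cos φ₂ cos Δλ = -0.273545
θ = atan2(y, x) = -172.4685° → 187.5315° (mod 360°)

187.5°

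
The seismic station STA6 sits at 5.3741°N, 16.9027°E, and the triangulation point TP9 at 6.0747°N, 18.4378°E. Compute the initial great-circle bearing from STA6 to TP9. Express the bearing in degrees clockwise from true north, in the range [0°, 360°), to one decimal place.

65.3°

Δλ = 1.5351°
y = sin Δλ · cos φ₂ = 0.026639
x = cos φ₁ sin φ₂ − sin φ₁ cos φ₂ cos Δλ = 0.012261
θ = atan2(y, x) = 65.2852° → 65.2852° (mod 360°)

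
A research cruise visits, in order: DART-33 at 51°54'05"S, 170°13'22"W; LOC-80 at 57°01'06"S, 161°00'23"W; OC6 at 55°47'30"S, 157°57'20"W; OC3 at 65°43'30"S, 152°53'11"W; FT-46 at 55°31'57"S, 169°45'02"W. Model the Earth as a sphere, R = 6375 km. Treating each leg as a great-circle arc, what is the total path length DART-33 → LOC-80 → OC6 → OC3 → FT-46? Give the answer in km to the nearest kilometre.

3644 km

DART-33: φ = -51.90139°, λ = -170.22278°
LOC-80: φ = -57.01833°, λ = -161.00639°
OC6: φ = -55.79167°, λ = -157.95556°
OC3: φ = -65.72500°, λ = -152.88639°
FT-46: φ = -55.53250°, λ = -169.75056°
DART-33→LOC-80: c = 0.129097 rad, d = 822.99 km
LOC-80→OC6: c = 0.036414 rad, d = 232.14 km
OC6→OC3: c = 0.178534 rad, d = 1138.15 km
OC3→FT-46: c = 0.227590 rad, d = 1450.89 km
Total = 822.99 + 232.14 + 1138.15 + 1450.89 = 3644.17 km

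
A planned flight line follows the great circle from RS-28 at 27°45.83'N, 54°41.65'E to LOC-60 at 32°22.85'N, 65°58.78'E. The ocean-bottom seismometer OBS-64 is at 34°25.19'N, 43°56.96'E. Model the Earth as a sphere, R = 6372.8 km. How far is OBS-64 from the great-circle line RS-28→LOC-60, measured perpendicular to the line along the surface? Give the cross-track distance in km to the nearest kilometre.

RS-28: φ = +27.76383°, λ = +54.69417°
LOC-60: φ = +32.38083°, λ = +65.97967°
OBS-64: φ = +34.41983°, λ = +43.94933°
δ₁₃ = central angle RS-28→OBS-64 = 0.198000 rad  (haversine)
θ₁₃ = bearing RS-28→OBS-64 = 308.571°,  θ₁₂ = bearing RS-28→LOC-60 = 61.939°
dₓₜ = R·arcsin(sin δ₁₃ · sin(θ₁₃ − θ₁₂)) = 6372.8·arcsin(0.19671·sin(246.632°)) = -1157.114 km
|dₓₜ| = 1157.114 km

1157 km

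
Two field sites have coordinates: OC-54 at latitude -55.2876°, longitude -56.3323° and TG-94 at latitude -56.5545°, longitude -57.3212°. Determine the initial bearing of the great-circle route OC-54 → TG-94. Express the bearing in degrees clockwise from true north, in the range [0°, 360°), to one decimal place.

Δλ = -0.9889°
y = sin Δλ · cos φ₂ = -0.009512
x = cos φ₁ sin φ₂ − sin φ₁ cos φ₂ cos Δλ = -0.022177
θ = atan2(y, x) = -156.7851° → 203.2149° (mod 360°)

203.2°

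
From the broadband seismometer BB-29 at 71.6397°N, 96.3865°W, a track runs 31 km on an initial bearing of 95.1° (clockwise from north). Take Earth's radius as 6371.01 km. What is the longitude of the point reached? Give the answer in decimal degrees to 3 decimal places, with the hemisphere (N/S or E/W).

95.506°W

δ = d/R = 31/6371.01 = 0.004866 rad
φ₂ = arcsin(sin φ₁ cos δ + cos φ₁ sin δ cos θ)
   = arcsin(0.94909·0.99999 + 0.31499·0.00487·-0.08889) = 71.61289°
λ₂ = λ₁ + atan2(sin θ sin δ cos φ₁, cos δ − sin φ₁ sin φ₂) = -95.50614°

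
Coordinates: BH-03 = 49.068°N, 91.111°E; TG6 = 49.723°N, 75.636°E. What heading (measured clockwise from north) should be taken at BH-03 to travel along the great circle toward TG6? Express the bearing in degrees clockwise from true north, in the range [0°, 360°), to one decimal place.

279.6°

Δλ = -15.4750°
y = sin Δλ · cos φ₂ = -0.172493
x = cos φ₁ sin φ₂ − sin φ₁ cos φ₂ cos Δλ = 0.029138
θ = atan2(y, x) = -80.4120° → 279.5880° (mod 360°)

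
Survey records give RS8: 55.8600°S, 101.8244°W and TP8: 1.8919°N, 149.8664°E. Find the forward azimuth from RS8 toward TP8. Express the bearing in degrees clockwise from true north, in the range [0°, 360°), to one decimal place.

Δλ = -108.3092°
y = sin Δλ · cos φ₂ = -0.948858
x = cos φ₁ sin φ₂ − sin φ₁ cos φ₂ cos Δλ = -0.241338
θ = atan2(y, x) = -104.2704° → 255.7296° (mod 360°)

255.7°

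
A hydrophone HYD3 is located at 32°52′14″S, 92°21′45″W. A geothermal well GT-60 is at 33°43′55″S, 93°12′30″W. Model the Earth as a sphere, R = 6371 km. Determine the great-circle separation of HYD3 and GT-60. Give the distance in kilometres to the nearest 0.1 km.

123.9 km

HYD3: φ = -32.87056°, λ = -92.36250°
GT-60: φ = -33.73194°, λ = -93.20833°
Δφ = -0.8614°,  Δλ = -0.8458°
a = sin²(Δφ/2) + cos φ₁ cos φ₂ sin²(Δλ/2) = 0.000095
c = 2·arcsin(√a) = 0.019449 rad = 1.1143°
d = R·c = 6371 × 0.019449 = 123.9 km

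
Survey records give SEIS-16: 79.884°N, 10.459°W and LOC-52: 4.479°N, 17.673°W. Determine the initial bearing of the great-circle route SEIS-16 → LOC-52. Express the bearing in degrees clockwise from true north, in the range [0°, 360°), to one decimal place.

187.4°

Δλ = -7.2140°
y = sin Δλ · cos φ₂ = -0.125192
x = cos φ₁ sin φ₂ − sin φ₁ cos φ₂ cos Δλ = -0.959962
θ = atan2(y, x) = -172.5698° → 187.4302° (mod 360°)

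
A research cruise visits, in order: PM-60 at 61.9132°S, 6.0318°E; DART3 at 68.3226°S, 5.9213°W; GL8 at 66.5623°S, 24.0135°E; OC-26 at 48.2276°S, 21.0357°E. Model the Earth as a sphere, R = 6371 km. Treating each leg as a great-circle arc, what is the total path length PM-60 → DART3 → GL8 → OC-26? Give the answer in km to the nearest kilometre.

4227 km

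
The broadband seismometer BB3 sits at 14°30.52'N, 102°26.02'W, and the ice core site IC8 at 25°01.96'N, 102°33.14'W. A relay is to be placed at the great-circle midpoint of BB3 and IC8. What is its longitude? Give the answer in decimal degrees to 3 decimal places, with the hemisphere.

102.491°W

BB3: φ = +14.50867°, λ = -102.43367°
IC8: φ = +25.03267°, λ = -102.55233°
Bx = cos φ₂ cos Δλ = 0.906065,  By = cos φ₂ sin Δλ = -0.001877
φₘ = atan2(sin φ₁ + sin φ₂, √((cos φ₁ + Bx)² + By²)) = 19.77068°
λₘ = λ₁ + atan2(By, cos φ₁ + Bx) = -102.49104°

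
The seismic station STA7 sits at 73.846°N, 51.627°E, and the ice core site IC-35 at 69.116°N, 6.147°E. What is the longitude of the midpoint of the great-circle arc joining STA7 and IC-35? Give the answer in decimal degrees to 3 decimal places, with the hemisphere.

25.929°E

Bx = cos φ₂ cos Δλ = 0.249947,  By = cos φ₂ sin Δλ = -0.254170
φₘ = atan2(sin φ₁ + sin φ₂, √((cos φ₁ + Bx)² + By²)) = 72.81112°
λₘ = λ₁ + atan2(By, cos φ₁ + Bx) = 25.92870°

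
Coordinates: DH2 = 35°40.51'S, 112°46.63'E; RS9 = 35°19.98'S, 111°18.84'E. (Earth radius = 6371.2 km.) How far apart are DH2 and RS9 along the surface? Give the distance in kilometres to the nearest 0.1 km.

DH2: φ = -35.67517°, λ = +112.77717°
RS9: φ = -35.33300°, λ = +111.31400°
Δφ = 0.3422°,  Δλ = -1.4632°
a = sin²(Δφ/2) + cos φ₁ cos φ₂ sin²(Δλ/2) = 0.000117
c = 2·arcsin(√a) = 0.021630 rad = 1.2393°
d = R·c = 6371.2 × 0.021630 = 137.8 km

137.8 km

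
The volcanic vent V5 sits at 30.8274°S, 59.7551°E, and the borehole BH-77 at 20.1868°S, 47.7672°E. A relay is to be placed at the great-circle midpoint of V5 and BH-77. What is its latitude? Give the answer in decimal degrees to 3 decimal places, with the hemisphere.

Bx = cos φ₂ cos Δλ = 0.918104,  By = cos φ₂ sin Δλ = -0.194946
φₘ = atan2(sin φ₁ + sin φ₂, √((cos φ₁ + Bx)² + By²)) = -25.62914°
λₘ = λ₁ + atan2(By, cos φ₁ + Bx) = 53.49385°

25.629°S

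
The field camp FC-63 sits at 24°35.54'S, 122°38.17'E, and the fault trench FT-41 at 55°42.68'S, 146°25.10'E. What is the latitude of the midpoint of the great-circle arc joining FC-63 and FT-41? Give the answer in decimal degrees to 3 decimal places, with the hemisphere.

FC-63: φ = -24.59233°, λ = +122.63617°
FT-41: φ = -55.71133°, λ = +146.41833°
Bx = cos φ₂ cos Δλ = 0.515525,  By = cos φ₂ sin Δλ = 0.227182
φₘ = atan2(sin φ₁ + sin φ₂, √((cos φ₁ + Bx)² + By²)) = -40.73086°
λₘ = λ₁ + atan2(By, cos φ₁ + Bx) = 131.69551°

40.731°S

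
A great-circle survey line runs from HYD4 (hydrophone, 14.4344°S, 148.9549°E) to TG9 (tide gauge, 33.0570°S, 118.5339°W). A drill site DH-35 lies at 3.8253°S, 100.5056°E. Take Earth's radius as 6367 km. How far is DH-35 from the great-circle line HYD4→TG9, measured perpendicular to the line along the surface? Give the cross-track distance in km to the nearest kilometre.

2066 km

δ₁₃ = central angle HYD4→DH-35 = 0.853242 rad  (haversine)
θ₁₃ = bearing HYD4→DH-35 = 277.655°,  θ₁₂ = bearing HYD4→TG9 = 122.693°
dₓₜ = R·arcsin(sin δ₁₃ · sin(θ₁₃ − θ₁₂)) = 6367·arcsin(0.75342·sin(154.962°)) = 2066.267 km
|dₓₜ| = 2066.267 km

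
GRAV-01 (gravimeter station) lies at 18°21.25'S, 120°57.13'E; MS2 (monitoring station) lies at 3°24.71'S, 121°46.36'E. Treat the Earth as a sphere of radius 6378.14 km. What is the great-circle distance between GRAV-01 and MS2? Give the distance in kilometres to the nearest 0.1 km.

GRAV-01: φ = -18.35417°, λ = +120.95217°
MS2: φ = -3.41183°, λ = +121.77267°
Δφ = 14.9423°,  Δλ = 0.8205°
a = sin²(Δφ/2) + cos φ₁ cos φ₂ sin²(Δλ/2) = 0.016956
c = 2·arcsin(√a) = 0.261169 rad = 14.9639°
d = R·c = 6378.14 × 0.261169 = 1665.8 km

1665.8 km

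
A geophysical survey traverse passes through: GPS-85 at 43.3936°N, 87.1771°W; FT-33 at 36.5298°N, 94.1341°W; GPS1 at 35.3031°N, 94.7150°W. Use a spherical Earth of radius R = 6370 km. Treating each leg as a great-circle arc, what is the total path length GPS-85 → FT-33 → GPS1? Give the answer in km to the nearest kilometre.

1112 km

GPS-85→FT-33: c = 0.151578 rad, d = 965.55 km
FT-33→GPS1: c = 0.022930 rad, d = 146.07 km
Total = 965.55 + 146.07 = 1111.62 km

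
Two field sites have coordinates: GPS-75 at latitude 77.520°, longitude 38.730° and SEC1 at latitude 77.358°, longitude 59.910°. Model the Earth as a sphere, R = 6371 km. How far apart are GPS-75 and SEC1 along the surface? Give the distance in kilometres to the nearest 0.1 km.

509.7 km

Δφ = -0.1620°,  Δλ = 21.1800°
a = sin²(Δφ/2) + cos φ₁ cos φ₂ sin²(Δλ/2) = 0.001599
c = 2·arcsin(√a) = 0.080006 rad = 4.5840°
d = R·c = 6371 × 0.080006 = 509.7 km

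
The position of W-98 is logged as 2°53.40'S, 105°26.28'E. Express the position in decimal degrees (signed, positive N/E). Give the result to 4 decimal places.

-2.8900°, +105.4380°

lat: 2.8900° S → -2.8900°
lon: 105.4380° E → +105.4380°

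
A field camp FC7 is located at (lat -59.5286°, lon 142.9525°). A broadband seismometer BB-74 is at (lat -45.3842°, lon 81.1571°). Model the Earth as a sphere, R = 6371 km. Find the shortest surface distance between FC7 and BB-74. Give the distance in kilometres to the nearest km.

4289 km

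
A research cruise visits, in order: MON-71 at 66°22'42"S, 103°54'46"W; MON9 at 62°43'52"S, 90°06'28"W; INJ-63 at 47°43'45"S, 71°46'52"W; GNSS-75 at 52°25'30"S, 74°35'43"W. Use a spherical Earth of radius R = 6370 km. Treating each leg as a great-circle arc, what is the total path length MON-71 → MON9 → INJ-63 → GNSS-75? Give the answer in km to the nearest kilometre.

3348 km

MON-71: φ = -66.37833°, λ = -103.91278°
MON9: φ = -62.73111°, λ = -90.10778°
INJ-63: φ = -47.72917°, λ = -71.78111°
GNSS-75: φ = -52.42500°, λ = -74.59528°
MON-71→MON9: c = 0.121140 rad, d = 771.66 km
MON9→INJ-63: c = 0.316643 rad, d = 2017.02 km
INJ-63→GNSS-75: c = 0.087793 rad, d = 559.24 km
Total = 771.66 + 2017.02 + 559.24 = 3347.92 km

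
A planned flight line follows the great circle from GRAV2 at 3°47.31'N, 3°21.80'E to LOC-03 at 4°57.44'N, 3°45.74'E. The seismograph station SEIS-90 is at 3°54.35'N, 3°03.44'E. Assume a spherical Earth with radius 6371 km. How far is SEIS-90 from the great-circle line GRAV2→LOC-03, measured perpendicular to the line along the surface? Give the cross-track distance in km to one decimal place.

GRAV2: φ = +3.78850°, λ = +3.36333°
LOC-03: φ = +4.95733°, λ = +3.76233°
SEIS-90: φ = +3.90583°, λ = +3.05733°
δ₁₃ = central angle GRAV2→SEIS-90 = 0.005709 rad  (haversine)
θ₁₃ = bearing GRAV2→SEIS-90 = 291.032°,  θ₁₂ = bearing GRAV2→LOC-03 = 18.782°
dₓₜ = R·arcsin(sin δ₁₃ · sin(θ₁₃ − θ₁₂)) = 6371·arcsin(0.00571·sin(272.250°)) = -36.342 km
|dₓₜ| = 36.342 km

36.3 km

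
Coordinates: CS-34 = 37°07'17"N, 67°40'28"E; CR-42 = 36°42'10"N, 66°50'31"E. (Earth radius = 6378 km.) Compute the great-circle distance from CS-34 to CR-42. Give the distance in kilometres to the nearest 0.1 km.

87.5 km

CS-34: φ = +37.12139°, λ = +67.67444°
CR-42: φ = +36.70278°, λ = +66.84194°
Δφ = -0.4186°,  Δλ = -0.8325°
a = sin²(Δφ/2) + cos φ₁ cos φ₂ sin²(Δλ/2) = 0.000047
c = 2·arcsin(√a) = 0.013724 rad = 0.7863°
d = R·c = 6378 × 0.013724 = 87.5 km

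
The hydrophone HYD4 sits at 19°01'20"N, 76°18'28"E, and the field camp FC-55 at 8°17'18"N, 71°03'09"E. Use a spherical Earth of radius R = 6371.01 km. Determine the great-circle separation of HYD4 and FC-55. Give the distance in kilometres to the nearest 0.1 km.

HYD4: φ = +19.02222°, λ = +76.30778°
FC-55: φ = +8.28833°, λ = +71.05250°
Δφ = -10.7339°,  Δλ = -5.2553°
a = sin²(Δφ/2) + cos φ₁ cos φ₂ sin²(Δλ/2) = 0.010715
c = 2·arcsin(√a) = 0.207396 rad = 11.8829°
d = R·c = 6371.01 × 0.207396 = 1321.3 km

1321.3 km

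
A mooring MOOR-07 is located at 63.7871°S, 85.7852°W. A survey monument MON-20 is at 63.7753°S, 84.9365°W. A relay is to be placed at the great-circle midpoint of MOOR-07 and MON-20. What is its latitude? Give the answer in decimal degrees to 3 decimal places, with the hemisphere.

63.782°S

Bx = cos φ₂ cos Δλ = 0.441844,  By = cos φ₂ sin Δλ = 0.006545
φₘ = atan2(sin φ₁ + sin φ₂, √((cos φ₁ + Bx)² + By²)) = -63.78182°
λₘ = λ₁ + atan2(By, cos φ₁ + Bx) = -85.36076°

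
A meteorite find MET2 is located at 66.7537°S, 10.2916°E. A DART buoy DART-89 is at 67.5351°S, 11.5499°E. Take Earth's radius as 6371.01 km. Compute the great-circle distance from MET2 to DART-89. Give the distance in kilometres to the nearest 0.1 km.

Δφ = -0.7814°,  Δλ = 1.2583°
a = sin²(Δφ/2) + cos φ₁ cos φ₂ sin²(Δλ/2) = 0.000065
c = 2·arcsin(√a) = 0.016085 rad = 0.9216°
d = R·c = 6371.01 × 0.016085 = 102.5 km

102.5 km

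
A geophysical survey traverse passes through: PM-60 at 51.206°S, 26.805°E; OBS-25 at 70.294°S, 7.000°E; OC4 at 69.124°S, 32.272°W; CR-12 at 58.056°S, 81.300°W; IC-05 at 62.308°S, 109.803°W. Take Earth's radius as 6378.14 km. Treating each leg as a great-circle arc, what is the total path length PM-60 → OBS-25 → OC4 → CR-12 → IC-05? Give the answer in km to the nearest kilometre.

PM-60→OBS-25: c = 0.369462 rad, d = 2356.48 km
OBS-25→OC4: c = 0.234400 rad, d = 1495.04 km
OC4→CR-12: c = 0.411595 rad, d = 2625.21 km
CR-12→IC-05: c = 0.255863 rad, d = 1631.93 km
Total = 2356.48 + 1495.04 + 2625.21 + 1631.93 = 8108.66 km

8109 km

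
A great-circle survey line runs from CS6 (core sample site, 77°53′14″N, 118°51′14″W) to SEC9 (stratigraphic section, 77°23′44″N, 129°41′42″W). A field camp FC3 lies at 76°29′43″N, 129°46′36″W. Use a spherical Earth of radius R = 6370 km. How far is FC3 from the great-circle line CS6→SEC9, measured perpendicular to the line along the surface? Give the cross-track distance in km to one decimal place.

95.0 km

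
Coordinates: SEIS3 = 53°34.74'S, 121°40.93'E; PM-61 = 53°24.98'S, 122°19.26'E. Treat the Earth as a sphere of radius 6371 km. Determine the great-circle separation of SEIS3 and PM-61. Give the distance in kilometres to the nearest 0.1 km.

SEIS3: φ = -53.57900°, λ = +121.68217°
PM-61: φ = -53.41633°, λ = +122.32100°
Δφ = 0.1627°,  Δλ = 0.6388°
a = sin²(Δφ/2) + cos φ₁ cos φ₂ sin²(Δλ/2) = 0.000013
c = 2·arcsin(√a) = 0.007215 rad = 0.4134°
d = R·c = 6371 × 0.007215 = 46.0 km

46.0 km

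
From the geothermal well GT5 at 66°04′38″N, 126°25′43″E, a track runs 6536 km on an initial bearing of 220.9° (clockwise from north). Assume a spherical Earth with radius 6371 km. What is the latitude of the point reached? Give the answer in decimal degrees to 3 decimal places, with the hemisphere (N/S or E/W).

12.221°N

GT5: φ = +66.07722°, λ = +126.42861°
δ = d/R = 6536/6371 = 1.025899 rad
φ₂ = arcsin(sin φ₁ cos δ + cos φ₁ sin δ cos θ)
   = arcsin(0.91409·0.51833 + 0.40551·0.85518·-0.75585) = 12.22126°
λ₂ = λ₁ + atan2(sin θ sin δ cos φ₁, cos δ − sin φ₁ sin φ₂) = 91.47556°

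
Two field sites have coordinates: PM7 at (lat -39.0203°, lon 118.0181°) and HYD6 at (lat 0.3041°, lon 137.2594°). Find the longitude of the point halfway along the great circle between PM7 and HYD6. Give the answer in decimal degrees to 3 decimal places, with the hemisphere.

Bx = cos φ₂ cos Δλ = 0.944126,  By = cos φ₂ sin Δλ = 0.329543
φₘ = atan2(sin φ₁ + sin φ₂, √((cos φ₁ + Bx)² + By²)) = -19.60920°
λₘ = λ₁ + atan2(By, cos φ₁ + Bx) = 128.85777°

128.858°E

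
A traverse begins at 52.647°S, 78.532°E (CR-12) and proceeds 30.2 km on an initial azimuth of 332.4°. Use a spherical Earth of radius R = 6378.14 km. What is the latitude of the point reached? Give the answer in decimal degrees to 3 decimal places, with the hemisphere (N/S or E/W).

52.406°S

δ = d/R = 30.2/6378.14 = 0.004735 rad
φ₂ = arcsin(sin φ₁ cos δ + cos φ₁ sin δ cos θ)
   = arcsin(-0.79491·0.99999 + 0.60672·0.00473·0.88620) = -52.40640°
λ₂ = λ₁ + atan2(sin θ sin δ cos φ₁, cos δ − sin φ₁ sin φ₂) = 78.32597°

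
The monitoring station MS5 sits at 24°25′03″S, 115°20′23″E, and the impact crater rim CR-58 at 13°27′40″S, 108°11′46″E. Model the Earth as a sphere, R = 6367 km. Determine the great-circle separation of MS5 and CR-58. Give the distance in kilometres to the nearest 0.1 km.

MS5: φ = -24.41750°, λ = +115.33972°
CR-58: φ = -13.46111°, λ = +108.19611°
Δφ = 10.9564°,  Δλ = -7.1436°
a = sin²(Δφ/2) + cos φ₁ cos φ₂ sin²(Δλ/2) = 0.012551
c = 2·arcsin(√a) = 0.224533 rad = 12.8648°
d = R·c = 6367 × 0.224533 = 1429.6 km

1429.6 km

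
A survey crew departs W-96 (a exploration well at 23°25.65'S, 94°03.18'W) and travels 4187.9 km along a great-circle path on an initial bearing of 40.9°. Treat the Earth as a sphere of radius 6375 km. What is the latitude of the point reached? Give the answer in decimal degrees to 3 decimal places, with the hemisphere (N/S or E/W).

6.240°N

W-96: φ = -23.42750°, λ = -94.05300°
δ = d/R = 4187.9/6375 = 0.656925 rad
φ₂ = arcsin(sin φ₁ cos δ + cos φ₁ sin δ cos θ)
   = arcsin(-0.39759·0.79187 + 0.91756·0.61069·0.75585) = 6.24022°
λ₂ = λ₁ + atan2(sin θ sin δ cos φ₁, cos δ − sin φ₁ sin φ₂) = -70.33573°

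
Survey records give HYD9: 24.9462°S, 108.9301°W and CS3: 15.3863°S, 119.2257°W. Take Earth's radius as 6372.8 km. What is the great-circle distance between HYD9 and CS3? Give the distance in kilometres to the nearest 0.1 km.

1510.6 km

Δφ = 9.5599°,  Δλ = -10.2956°
a = sin²(Δφ/2) + cos φ₁ cos φ₂ sin²(Δλ/2) = 0.013982
c = 2·arcsin(√a) = 0.237043 rad = 13.5815°
d = R·c = 6372.8 × 0.237043 = 1510.6 km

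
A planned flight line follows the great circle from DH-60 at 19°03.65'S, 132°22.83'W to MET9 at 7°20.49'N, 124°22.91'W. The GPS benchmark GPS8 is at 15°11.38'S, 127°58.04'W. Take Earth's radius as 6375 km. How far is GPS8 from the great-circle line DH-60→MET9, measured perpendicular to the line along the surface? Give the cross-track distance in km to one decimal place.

325.4 km

DH-60: φ = -19.06083°, λ = -132.38050°
MET9: φ = +7.34150°, λ = -124.38183°
GPS8: φ = -15.18967°, λ = -127.96733°
δ₁₃ = central angle DH-60→GPS8 = 0.099902 rad  (haversine)
θ₁₃ = bearing DH-60→GPS8 = 48.122°,  θ₁₂ = bearing DH-60→MET9 = 17.358°
dₓₜ = R·arcsin(sin δ₁₃ · sin(θ₁₃ − θ₁₂)) = 6375·arcsin(0.09974·sin(30.764°)) = 325.360 km
|dₓₜ| = 325.360 km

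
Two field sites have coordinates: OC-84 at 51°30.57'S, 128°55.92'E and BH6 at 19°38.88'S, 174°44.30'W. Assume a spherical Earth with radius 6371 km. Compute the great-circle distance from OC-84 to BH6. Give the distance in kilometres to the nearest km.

OC-84: φ = -51.50950°, λ = +128.93200°
BH6: φ = -19.64800°, λ = -174.73833°
Δφ = 31.8615°,  Δλ = 56.3297°
a = sin²(Δφ/2) + cos φ₁ cos φ₂ sin²(Δλ/2) = 0.205926
c = 2·arcsin(√a) = 0.942030 rad = 53.9744°
d = R·c = 6371 × 0.942030 = 6001.7 km

6002 km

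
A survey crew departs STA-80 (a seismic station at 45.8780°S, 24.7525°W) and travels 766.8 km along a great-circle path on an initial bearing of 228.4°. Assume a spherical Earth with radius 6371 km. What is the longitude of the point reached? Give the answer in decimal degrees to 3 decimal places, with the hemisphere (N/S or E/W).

32.814°W

δ = d/R = 766.8/6371 = 0.120358 rad
φ₂ = arcsin(sin φ₁ cos δ + cos φ₁ sin δ cos θ)
   = arcsin(-0.71786·0.99277 + 0.69619·0.12007·-0.66393) = -50.18923°
λ₂ = λ₁ + atan2(sin θ sin δ cos φ₁, cos δ − sin φ₁ sin φ₂) = -32.81396°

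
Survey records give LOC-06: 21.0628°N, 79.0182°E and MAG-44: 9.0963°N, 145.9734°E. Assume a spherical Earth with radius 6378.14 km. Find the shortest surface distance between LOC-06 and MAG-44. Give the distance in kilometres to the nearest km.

Δφ = -11.9665°,  Δλ = 66.9552°
a = sin²(Δφ/2) + cos φ₁ cos φ₂ sin²(Δλ/2) = 0.291240
c = 2·arcsin(√a) = 1.140081 rad = 65.3219°
d = R·c = 6378.14 × 1.140081 = 7271.6 km

7272 km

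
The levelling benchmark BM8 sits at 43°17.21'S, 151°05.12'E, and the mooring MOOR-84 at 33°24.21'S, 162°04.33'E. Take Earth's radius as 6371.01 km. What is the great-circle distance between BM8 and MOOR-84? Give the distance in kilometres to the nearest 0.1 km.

1455.4 km

BM8: φ = -43.28683°, λ = +151.08533°
MOOR-84: φ = -33.40350°, λ = +162.07217°
Δφ = 9.8833°,  Δλ = 10.9868°
a = sin²(Δφ/2) + cos φ₁ cos φ₂ sin²(Δλ/2) = 0.012989
c = 2·arcsin(√a) = 0.228439 rad = 13.0886°
d = R·c = 6371.01 × 0.228439 = 1455.4 km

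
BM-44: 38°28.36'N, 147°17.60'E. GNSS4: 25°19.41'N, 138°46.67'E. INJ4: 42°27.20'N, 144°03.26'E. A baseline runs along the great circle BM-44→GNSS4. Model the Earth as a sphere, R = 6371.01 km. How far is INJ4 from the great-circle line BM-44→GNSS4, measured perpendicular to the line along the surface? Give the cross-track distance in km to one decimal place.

BM-44: φ = +38.47267°, λ = +147.29333°
GNSS4: φ = +25.32350°, λ = +138.77783°
INJ4: φ = +42.45333°, λ = +144.05433°
δ₁₃ = central angle BM-44→INJ4 = 0.081696 rad  (haversine)
θ₁₃ = bearing BM-44→INJ4 = 329.279°,  θ₁₂ = bearing BM-44→GNSS4 = 211.168°
dₓₜ = R·arcsin(sin δ₁₃ · sin(θ₁₃ − θ₁₂)) = 6371.01·arcsin(0.08160·sin(118.111°)) = 458.971 km
|dₓₜ| = 458.971 km

459.0 km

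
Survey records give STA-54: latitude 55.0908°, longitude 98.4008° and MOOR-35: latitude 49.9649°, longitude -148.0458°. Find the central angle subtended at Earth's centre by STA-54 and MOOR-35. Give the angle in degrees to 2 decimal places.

Δφ = -5.1259°,  Δλ = 113.5534°
a = sin²(Δφ/2) + cos φ₁ cos φ₂ sin²(Δλ/2) = 0.259612
c = 2·arcsin(√a) = 1.069256 rad = 61.2639°

61.26°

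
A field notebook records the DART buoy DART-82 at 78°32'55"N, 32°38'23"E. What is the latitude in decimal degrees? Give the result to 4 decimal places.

78° + 32′/60 + 55″/3600 = 78 + 0.53333 + 0.01528 = 78.5486°

78.5486°N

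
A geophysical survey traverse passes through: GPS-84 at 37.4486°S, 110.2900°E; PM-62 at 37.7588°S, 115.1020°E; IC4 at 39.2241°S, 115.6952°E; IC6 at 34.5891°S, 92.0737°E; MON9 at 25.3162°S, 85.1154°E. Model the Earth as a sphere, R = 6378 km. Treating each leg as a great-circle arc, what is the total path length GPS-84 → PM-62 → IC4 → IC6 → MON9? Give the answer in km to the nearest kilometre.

GPS-84→PM-62: c = 0.066750 rad, d = 425.73 km
PM-62→IC4: c = 0.026827 rad, d = 171.10 km
IC4→IC6: c = 0.338378 rad, d = 2158.18 km
IC6→MON9: c = 0.192908 rad, d = 1230.37 km
Total = 425.73 + 171.10 + 2158.18 + 1230.37 = 3985.38 km

3985 km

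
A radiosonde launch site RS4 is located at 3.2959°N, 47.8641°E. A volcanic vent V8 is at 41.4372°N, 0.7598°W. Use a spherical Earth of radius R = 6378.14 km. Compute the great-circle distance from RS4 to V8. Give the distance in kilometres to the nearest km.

6435 km

Δφ = 38.1413°,  Δλ = -48.6239°
a = sin²(Δφ/2) + cos φ₁ cos φ₂ sin²(Δλ/2) = 0.233616
c = 2·arcsin(√a) = 1.008929 rad = 57.8074°
d = R·c = 6378.14 × 1.008929 = 6435.1 km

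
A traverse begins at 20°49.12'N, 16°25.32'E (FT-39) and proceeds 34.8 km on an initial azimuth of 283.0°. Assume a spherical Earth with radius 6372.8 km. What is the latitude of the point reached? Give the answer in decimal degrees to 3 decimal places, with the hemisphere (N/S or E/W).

FT-39: φ = +20.81867°, λ = +16.42200°
δ = d/R = 34.8/6372.8 = 0.005461 rad
φ₂ = arcsin(sin φ₁ cos δ + cos φ₁ sin δ cos θ)
   = arcsin(0.35541·0.99999 + 0.93471·0.00546·0.22495) = 20.88874°
λ₂ = λ₁ + atan2(sin θ sin δ cos φ₁, cos δ − sin φ₁ sin φ₂) = 16.09570°

20.889°N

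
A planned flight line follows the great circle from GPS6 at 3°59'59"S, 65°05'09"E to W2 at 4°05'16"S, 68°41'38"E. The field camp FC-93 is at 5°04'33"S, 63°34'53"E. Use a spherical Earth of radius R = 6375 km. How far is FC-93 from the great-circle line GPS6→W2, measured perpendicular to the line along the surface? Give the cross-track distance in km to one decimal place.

GPS6: φ = -3.99972°, λ = +65.08583°
W2: φ = -4.08778°, λ = +68.69389°
FC-93: φ = -5.07583°, λ = +63.58139°
δ₁₃ = central angle GPS6→FC-93 = 0.032216 rad  (haversine)
θ₁₃ = bearing GPS6→FC-93 = 234.282°,  θ₁₂ = bearing GPS6→W2 = 91.528°
dₓₜ = R·arcsin(sin δ₁₃ · sin(θ₁₃ − θ₁₂)) = 6375·arcsin(0.03221·sin(142.753°)) = 124.291 km
|dₓₜ| = 124.291 km

124.3 km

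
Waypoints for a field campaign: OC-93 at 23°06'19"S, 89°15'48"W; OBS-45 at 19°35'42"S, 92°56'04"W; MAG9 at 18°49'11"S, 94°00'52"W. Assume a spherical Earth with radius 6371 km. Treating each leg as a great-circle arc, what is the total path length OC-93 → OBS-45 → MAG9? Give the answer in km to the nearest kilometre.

OC-93: φ = -23.10528°, λ = -89.26333°
OBS-45: φ = -19.59500°, λ = -92.93444°
MAG9: φ = -18.81972°, λ = -94.01444°
OC-93→OBS-45: c = 0.085516 rad, d = 544.82 km
OBS-45→MAG9: c = 0.022359 rad, d = 142.45 km
Total = 544.82 + 142.45 = 687.27 km

687 km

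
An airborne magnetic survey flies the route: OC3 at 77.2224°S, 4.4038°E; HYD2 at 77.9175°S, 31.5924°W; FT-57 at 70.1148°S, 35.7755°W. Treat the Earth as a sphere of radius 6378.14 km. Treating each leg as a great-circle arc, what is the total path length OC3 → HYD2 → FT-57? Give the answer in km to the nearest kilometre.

OC3→HYD2: c = 0.133616 rad, d = 852.22 km
HYD2→FT-57: c = 0.137573 rad, d = 877.46 km
Total = 852.22 + 877.46 = 1729.68 km

1730 km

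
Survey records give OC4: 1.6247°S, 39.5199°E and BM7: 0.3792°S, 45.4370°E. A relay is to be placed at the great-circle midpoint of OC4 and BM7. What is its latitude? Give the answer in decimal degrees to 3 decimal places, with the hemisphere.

Bx = cos φ₂ cos Δλ = 0.994650,  By = cos φ₂ sin Δλ = 0.103087
φₘ = atan2(sin φ₁ + sin φ₂, √((cos φ₁ + Bx)² + By²)) = -1.00329°
λₘ = λ₁ + atan2(By, cos φ₁ + Bx) = 42.47901°

1.003°S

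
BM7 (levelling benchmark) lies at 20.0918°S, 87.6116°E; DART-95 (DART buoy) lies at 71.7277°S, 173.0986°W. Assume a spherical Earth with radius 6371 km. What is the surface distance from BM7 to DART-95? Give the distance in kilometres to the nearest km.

8208 km

Δφ = -51.6359°,  Δλ = 99.2898°
a = sin²(Δφ/2) + cos φ₁ cos φ₂ sin²(Δλ/2) = 0.360665
c = 2·arcsin(√a) = 1.288387 rad = 73.8191°
d = R·c = 6371 × 1.288387 = 8208.3 km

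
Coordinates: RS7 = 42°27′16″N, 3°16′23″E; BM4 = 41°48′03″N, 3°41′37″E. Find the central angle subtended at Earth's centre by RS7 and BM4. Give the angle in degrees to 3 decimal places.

RS7: φ = +42.45444°, λ = +3.27306°
BM4: φ = +41.80083°, λ = +3.69361°
Δφ = -0.6536°,  Δλ = 0.4206°
a = sin²(Δφ/2) + cos φ₁ cos φ₂ sin²(Δλ/2) = 0.000040
c = 2·arcsin(√a) = 0.012640 rad = 0.7242°

0.724°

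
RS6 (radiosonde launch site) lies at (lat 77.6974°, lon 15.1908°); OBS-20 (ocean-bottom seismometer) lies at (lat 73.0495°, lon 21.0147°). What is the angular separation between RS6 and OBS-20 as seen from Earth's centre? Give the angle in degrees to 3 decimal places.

Δφ = -4.6479°,  Δλ = 5.8239°
a = sin²(Δφ/2) + cos φ₁ cos φ₂ sin²(Δλ/2) = 0.001805
c = 2·arcsin(√a) = 0.084986 rad = 4.8694°

4.869°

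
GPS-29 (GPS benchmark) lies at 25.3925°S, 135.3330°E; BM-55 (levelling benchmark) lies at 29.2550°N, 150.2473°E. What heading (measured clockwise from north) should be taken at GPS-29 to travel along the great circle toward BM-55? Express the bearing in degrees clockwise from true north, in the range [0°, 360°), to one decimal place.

15.6°

Δλ = 14.9143°
y = sin Δλ · cos φ₂ = 0.224547
x = cos φ₁ sin φ₂ − sin φ₁ cos φ₂ cos Δλ = 0.803004
θ = atan2(y, x) = 15.6228° → 15.6228° (mod 360°)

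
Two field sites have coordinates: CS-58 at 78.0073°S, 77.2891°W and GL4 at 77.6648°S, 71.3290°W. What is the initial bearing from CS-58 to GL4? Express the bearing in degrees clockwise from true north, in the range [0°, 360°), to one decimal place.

77.7°

Δλ = 5.9601°
y = sin Δλ · cos φ₂ = 0.022183
x = cos φ₁ sin φ₂ − sin φ₁ cos φ₂ cos Δλ = 0.004848
θ = atan2(y, x) = 77.6715° → 77.6715° (mod 360°)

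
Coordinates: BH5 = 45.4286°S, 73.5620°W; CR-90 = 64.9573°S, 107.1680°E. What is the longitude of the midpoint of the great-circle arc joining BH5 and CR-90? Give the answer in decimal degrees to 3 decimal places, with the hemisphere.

Bx = cos φ₂ cos Δλ = -0.423259,  By = cos φ₂ sin Δλ = -0.005393
φₘ = atan2(sin φ₁ + sin φ₂, √((cos φ₁ + Bx)² + By²)) = -80.23267°
λₘ = λ₁ + atan2(By, cos φ₁ + Bx) = -74.67121°

74.671°W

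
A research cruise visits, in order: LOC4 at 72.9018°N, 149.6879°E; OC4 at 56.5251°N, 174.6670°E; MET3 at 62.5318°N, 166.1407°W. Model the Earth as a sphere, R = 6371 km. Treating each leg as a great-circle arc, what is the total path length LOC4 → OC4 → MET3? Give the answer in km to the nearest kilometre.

3402 km

LOC4→OC4: c = 0.335457 rad, d = 2137.20 km
OC4→MET3: c = 0.198470 rad, d = 1264.45 km
Total = 2137.20 + 1264.45 = 3401.65 km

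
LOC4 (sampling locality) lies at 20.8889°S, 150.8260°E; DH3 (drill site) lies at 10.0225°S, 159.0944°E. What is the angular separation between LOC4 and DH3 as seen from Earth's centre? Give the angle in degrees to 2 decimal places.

Δφ = 10.8664°,  Δλ = 8.2684°
a = sin²(Δφ/2) + cos φ₁ cos φ₂ sin²(Δλ/2) = 0.013747
c = 2·arcsin(√a) = 0.235035 rad = 13.4665°

13.47°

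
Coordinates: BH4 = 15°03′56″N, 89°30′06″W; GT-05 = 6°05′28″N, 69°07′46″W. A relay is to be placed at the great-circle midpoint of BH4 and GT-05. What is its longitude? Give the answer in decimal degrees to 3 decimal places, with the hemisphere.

79.165°W

BH4: φ = +15.06556°, λ = -89.50167°
GT-05: φ = +6.09111°, λ = -69.12944°
Bx = cos φ₂ cos Δλ = 0.932158,  By = cos φ₂ sin Δλ = 0.346152
φₘ = atan2(sin φ₁ + sin φ₂, √((cos φ₁ + Bx)² + By²)) = 10.74378°
λₘ = λ₁ + atan2(By, cos φ₁ + Bx) = -79.16468°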